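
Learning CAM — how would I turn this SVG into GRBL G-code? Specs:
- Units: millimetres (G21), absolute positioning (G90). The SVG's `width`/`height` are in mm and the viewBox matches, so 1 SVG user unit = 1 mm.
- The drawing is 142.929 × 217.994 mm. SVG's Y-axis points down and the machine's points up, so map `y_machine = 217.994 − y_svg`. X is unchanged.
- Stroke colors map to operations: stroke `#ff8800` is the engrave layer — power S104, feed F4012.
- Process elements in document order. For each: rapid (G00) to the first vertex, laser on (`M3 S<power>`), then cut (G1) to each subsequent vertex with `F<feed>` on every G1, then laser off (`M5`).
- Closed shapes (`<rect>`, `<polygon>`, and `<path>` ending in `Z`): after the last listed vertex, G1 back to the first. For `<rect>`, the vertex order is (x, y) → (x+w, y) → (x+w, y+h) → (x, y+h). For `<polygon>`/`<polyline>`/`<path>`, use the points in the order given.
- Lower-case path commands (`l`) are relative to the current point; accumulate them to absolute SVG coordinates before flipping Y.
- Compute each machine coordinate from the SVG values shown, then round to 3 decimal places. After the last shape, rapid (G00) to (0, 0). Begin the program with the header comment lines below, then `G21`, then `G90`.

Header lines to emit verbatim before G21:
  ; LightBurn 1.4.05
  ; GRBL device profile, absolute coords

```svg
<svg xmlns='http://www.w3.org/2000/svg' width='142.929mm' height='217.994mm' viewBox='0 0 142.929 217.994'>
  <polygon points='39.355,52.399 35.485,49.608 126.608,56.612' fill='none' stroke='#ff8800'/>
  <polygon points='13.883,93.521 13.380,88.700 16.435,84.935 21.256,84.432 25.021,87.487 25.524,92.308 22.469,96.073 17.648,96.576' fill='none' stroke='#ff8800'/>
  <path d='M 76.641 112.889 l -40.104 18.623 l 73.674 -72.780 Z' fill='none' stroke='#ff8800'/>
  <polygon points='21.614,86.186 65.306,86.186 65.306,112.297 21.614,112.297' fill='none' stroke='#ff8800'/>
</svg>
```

Since the viewBox matches the mm dimensions, user units are millimetres directly. The only transform is the Y-flip y_m = 217.994 − y_svg.

Shape 1 is a closed polygon drawn with `<polygon>`. Its stroke #ff8800 means engrave at S104, F4012. After flipping Y the toolpath is (39.355,165.595) → (35.485,168.386) → (126.608,161.382) → (39.355,165.595), returning to the start.

Shape 2 is a regular polygon drawn with `<polygon>`. Its stroke #ff8800 means engrave at S104, F4012. After flipping Y the toolpath is (13.883,124.473) → (13.380,129.294) → (16.435,133.059) → (21.256,133.562) → (25.021,130.507) → (25.524,125.686) → (22.469,121.921) → (17.648,121.418) → (13.883,124.473), returning to the start.

Shape 3 is a closed polygon drawn with `<path>`. Its stroke #ff8800 means engrave at S104, F4012. After flipping Y the toolpath is (76.641,105.105) → (36.537,86.482) → (110.211,159.262) → (76.641,105.105), returning to the start.

Shape 4 is a rectangle drawn with `<polygon>`. Its stroke #ff8800 means engrave at S104, F4012. After flipping Y the toolpath is (21.614,131.808) → (65.306,131.808) → (65.306,105.697) → (21.614,105.697) → (21.614,131.808), returning to the start.

; LightBurn 1.4.05
; GRBL device profile, absolute coords
G21
G90
G00 X39.355 Y165.595
M3 S104
G1 X35.485 Y168.386 F4012
G1 X126.608 Y161.382 F4012
G1 X39.355 Y165.595 F4012
M5
G00 X13.883 Y124.473
M3 S104
G1 X13.380 Y129.294 F4012
G1 X16.435 Y133.059 F4012
G1 X21.256 Y133.562 F4012
G1 X25.021 Y130.507 F4012
G1 X25.524 Y125.686 F4012
G1 X22.469 Y121.921 F4012
G1 X17.648 Y121.418 F4012
G1 X13.883 Y124.473 F4012
M5
G00 X76.641 Y105.105
M3 S104
G1 X36.537 Y86.482 F4012
G1 X110.211 Y159.262 F4012
G1 X76.641 Y105.105 F4012
M5
G00 X21.614 Y131.808
M3 S104
G1 X65.306 Y131.808 F4012
G1 X65.306 Y105.697 F4012
G1 X21.614 Y105.697 F4012
G1 X21.614 Y131.808 F4012
M5
G00 X0.000 Y0.000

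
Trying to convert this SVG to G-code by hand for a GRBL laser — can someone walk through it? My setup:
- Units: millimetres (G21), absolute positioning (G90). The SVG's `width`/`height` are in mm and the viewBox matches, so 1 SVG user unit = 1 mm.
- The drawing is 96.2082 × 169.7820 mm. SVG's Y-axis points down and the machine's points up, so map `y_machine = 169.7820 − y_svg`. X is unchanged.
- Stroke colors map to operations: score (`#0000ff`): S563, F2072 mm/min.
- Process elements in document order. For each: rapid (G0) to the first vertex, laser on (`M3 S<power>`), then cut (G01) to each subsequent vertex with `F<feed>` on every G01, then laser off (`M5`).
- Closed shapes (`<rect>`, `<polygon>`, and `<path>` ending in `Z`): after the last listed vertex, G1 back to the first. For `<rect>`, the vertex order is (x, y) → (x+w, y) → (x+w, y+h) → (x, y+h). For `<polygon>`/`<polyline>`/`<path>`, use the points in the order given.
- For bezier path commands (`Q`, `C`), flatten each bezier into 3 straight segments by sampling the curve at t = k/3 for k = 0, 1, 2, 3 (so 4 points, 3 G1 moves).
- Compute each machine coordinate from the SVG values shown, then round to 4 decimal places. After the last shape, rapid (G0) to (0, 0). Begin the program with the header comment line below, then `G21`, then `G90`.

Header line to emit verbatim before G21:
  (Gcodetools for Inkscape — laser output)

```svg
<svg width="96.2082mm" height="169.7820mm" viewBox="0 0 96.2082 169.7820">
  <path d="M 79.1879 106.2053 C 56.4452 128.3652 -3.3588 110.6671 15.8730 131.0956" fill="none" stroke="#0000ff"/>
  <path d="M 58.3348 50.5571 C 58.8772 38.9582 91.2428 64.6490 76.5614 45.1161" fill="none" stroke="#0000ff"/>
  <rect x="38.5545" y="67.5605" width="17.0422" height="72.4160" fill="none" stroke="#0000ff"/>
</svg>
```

Since the viewBox matches the mm dimensions, user units are millimetres directly. The only transform is the Y-flip y_m = 169.7820 − y_svg.

Shape 1 is a cubic bezier drawn with `<path>`. Its stroke #0000ff means score at S563, F2072. After flipping Y the toolpath is (79.1879,63.5767) → (48.3913,51.8145) → (18.6866,49.2944) → (15.8730,38.6864).

Shape 2 is a cubic bezier drawn with `<path>`. Its stroke #0000ff means score at S563, F2072. After flipping Y the toolpath is (58.3348,119.2249) → (66.5638,121.4500) → (78.4816,117.1515) → (76.5614,124.6659).

Shape 3 is a rectangle drawn with `<rect>`. Its stroke #0000ff means score at S563, F2072. After flipping Y the toolpath is (38.5545,102.2215) → (55.5967,102.2215) → (55.5967,29.8055) → (38.5545,29.8055) → (38.5545,102.2215), returning to the start.

(Gcodetools for Inkscape — laser output)
G21
G90
G0 X79.1879 Y63.5767
M3 S563
G01 X48.3913 Y51.8145 F2072
G01 X18.6866 Y49.2944 F2072
G01 X15.8730 Y38.6864 F2072
M5
G0 X58.3348 Y119.2249
M3 S563
G01 X66.5638 Y121.4500 F2072
G01 X78.4816 Y117.1515 F2072
G01 X76.5614 Y124.6659 F2072
M5
G0 X38.5545 Y102.2215
M3 S563
G01 X55.5967 Y102.2215 F2072
G01 X55.5967 Y29.8055 F2072
G01 X38.5545 Y29.8055 F2072
G01 X38.5545 Y102.2215 F2072
M5
G0 X0.0000 Y0.0000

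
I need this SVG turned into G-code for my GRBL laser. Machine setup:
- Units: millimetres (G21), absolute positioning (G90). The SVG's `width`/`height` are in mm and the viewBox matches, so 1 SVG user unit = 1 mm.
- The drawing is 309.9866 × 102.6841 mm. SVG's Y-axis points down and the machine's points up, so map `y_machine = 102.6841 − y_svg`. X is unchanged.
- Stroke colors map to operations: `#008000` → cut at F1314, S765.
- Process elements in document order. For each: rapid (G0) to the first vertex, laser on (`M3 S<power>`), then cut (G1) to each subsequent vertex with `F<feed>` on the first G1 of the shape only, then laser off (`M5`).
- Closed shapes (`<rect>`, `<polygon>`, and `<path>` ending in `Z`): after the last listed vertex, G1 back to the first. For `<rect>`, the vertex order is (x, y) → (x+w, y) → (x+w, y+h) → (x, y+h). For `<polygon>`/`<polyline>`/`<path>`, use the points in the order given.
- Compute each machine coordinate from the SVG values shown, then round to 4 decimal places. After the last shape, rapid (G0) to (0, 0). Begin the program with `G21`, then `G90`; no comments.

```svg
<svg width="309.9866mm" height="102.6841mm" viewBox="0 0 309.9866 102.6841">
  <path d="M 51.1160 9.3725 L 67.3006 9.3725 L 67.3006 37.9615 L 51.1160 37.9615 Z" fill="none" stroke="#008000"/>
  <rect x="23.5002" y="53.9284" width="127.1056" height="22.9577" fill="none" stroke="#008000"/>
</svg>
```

Since the viewBox matches the mm dimensions, user units are millimetres directly. The only transform is the Y-flip y_m = 102.6841 − y_svg.

Shape 1 is a rectangle drawn with `<path>`. Its stroke #008000 means cut at S765, F1314. After flipping Y the toolpath is (51.1160,93.3116) → (67.3006,93.3116) → (67.3006,64.7226) → (51.1160,64.7226) → (51.1160,93.3116), returning to the start.

Shape 2 is a rectangle drawn with `<rect>`. Its stroke #008000 means cut at S765, F1314. After flipping Y the toolpath is (23.5002,48.7557) → (150.6058,48.7557) → (150.6058,25.7980) → (23.5002,25.7980) → (23.5002,48.7557), returning to the start.

G21
G90
G0 X51.1160 Y93.3116
M3 S765
G1 X67.3006 Y93.3116 F1314
G1 X67.3006 Y64.7226
G1 X51.1160 Y64.7226
G1 X51.1160 Y93.3116
M5
G0 X23.5002 Y48.7557
M3 S765
G1 X150.6058 Y48.7557 F1314
G1 X150.6058 Y25.7980
G1 X23.5002 Y25.7980
G1 X23.5002 Y48.7557
M5
G0 X0.0000 Y0.0000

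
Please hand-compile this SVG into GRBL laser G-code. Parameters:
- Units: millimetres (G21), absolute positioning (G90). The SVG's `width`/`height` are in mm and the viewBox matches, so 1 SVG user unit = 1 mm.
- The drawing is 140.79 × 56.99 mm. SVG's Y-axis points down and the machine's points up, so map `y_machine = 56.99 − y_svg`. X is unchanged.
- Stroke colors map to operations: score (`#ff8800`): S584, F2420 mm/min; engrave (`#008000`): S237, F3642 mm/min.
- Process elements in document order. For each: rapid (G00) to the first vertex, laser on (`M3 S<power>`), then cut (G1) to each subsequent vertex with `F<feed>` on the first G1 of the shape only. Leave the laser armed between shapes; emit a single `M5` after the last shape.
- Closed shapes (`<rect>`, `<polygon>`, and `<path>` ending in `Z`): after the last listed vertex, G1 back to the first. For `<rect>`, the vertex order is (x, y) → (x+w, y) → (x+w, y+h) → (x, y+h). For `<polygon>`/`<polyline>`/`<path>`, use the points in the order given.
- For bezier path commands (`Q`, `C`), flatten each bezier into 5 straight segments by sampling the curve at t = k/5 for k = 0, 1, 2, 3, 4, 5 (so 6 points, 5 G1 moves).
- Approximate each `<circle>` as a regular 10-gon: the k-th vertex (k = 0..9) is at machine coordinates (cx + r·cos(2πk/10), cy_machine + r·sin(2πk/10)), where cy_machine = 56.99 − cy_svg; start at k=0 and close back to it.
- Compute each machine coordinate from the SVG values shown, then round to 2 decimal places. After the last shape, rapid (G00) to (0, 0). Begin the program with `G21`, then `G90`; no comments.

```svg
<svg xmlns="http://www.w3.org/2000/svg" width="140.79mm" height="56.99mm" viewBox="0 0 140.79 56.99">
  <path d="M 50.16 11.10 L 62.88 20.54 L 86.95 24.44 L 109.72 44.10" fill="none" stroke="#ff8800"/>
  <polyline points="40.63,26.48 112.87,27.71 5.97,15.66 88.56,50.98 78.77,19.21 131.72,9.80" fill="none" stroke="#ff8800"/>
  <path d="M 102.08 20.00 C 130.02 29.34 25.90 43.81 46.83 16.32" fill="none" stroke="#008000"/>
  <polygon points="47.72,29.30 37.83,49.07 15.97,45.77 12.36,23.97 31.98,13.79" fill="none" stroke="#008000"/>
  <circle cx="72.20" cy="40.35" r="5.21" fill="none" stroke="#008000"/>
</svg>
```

G21
G90
G00 X50.16 Y45.89
M3 S584
G1 X62.88 Y36.45 F2420
G1 X86.95 Y32.55
G1 X109.72 Y12.89
G00 X40.63 Y30.51
M3 S584
G1 X112.87 Y29.28 F2420
G1 X5.97 Y41.33
G1 X88.56 Y6.01
G1 X78.77 Y37.78
G1 X131.72 Y47.19
G00 X102.08 Y36.99
M3 S237
G1 X105.05 Y31.15 F3642
G1 X88.67 Y26.33
G1 X65.28 Y24.81
G1 X47.22 Y28.83
G1 X46.83 Y40.67
G00 X47.72 Y27.69
M3 S237
G1 X37.83 Y7.92 F3642
G1 X15.97 Y11.22
G1 X12.36 Y33.02
G1 X31.98 Y43.20
G1 X47.72 Y27.69
G00 X77.41 Y16.64
M3 S237
G1 X76.41 Y19.70 F3642
G1 X73.81 Y21.60
G1 X70.59 Y21.60
G1 X67.99 Y19.70
G1 X66.99 Y16.64
G1 X67.99 Y13.58
G1 X70.59 Y11.68
G1 X73.81 Y11.68
G1 X76.41 Y13.58
G1 X77.41 Y16.64
M5
G00 X0.00 Y0.00

Since the viewBox matches the mm dimensions, user units are millimetres directly. The only transform is the Y-flip y_m = 56.99 − y_svg.

Shape 1 is a open polyline drawn with `<path>`. Its stroke #ff8800 means score at S584, F2420. After flipping Y the toolpath is (50.16,45.89) → (62.88,36.45) → (86.95,32.55) → (109.72,12.89).

Shape 2 is a open polyline drawn with `<polyline>`. Its stroke #ff8800 means score at S584, F2420. After flipping Y the toolpath is (40.63,30.51) → (112.87,29.28) → (5.97,41.33) → (88.56,6.01) → (78.77,37.78) → (131.72,47.19).

Shape 3 is a cubic bezier drawn with `<path>`. Its stroke #008000 means engrave at S237, F3642. After flipping Y the toolpath is (102.08,36.99) → (105.05,31.15) → (88.67,26.33) → (65.28,24.81) → (47.22,28.83) → (46.83,40.67).

Shape 4 is a regular polygon drawn with `<polygon>`. Its stroke #008000 means engrave at S237, F3642. After flipping Y the toolpath is (47.72,27.69) → (37.83,7.92) → (15.97,11.22) → (12.36,33.02) → (31.98,43.20) → (47.72,27.69), returning to the start.

Shape 5 is a circle drawn with `<circle>`. Its stroke #008000 means engrave at S237, F3642. After flipping Y the toolpath is (77.41,16.64) → (76.41,19.70) → (73.81,21.60) → (70.59,21.60) → (67.99,19.70) → (66.99,16.64) → (67.99,13.58) → (70.59,11.68) → (73.81,11.68) → (76.41,13.58) → (77.41,16.64), returning to the start.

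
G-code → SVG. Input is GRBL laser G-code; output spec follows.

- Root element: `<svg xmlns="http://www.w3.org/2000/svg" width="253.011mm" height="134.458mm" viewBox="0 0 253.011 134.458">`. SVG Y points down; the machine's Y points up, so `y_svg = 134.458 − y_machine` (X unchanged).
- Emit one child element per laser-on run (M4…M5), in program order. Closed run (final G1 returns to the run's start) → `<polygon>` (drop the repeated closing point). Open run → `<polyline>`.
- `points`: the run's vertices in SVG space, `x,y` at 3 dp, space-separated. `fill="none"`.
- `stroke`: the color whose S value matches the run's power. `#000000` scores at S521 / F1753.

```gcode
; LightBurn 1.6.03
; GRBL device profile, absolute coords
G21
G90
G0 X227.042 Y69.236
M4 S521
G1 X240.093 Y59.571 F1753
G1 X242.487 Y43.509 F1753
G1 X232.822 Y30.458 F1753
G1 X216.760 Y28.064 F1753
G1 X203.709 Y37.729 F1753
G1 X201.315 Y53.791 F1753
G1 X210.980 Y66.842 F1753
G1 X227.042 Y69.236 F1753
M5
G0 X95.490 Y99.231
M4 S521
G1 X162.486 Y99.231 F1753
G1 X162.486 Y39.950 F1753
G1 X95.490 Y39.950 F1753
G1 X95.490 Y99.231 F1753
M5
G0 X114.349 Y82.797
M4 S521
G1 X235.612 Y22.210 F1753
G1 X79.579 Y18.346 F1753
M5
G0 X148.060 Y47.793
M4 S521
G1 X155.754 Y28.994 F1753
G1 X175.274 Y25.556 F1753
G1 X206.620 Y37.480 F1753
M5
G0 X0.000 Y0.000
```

y_svg = 134.458 − y_m. Every run uses S521, so all elements get stroke `#000000` (score).

[1] closed run; points: 227.042,65.222 240.093,74.887 242.487,90.949 232.822,104.000 216.760,106.394 203.709,96.729 201.315,80.667 210.980,67.616

[2] closed run; points: 95.490,35.227 162.486,35.227 162.486,94.508 95.490,94.508

[3] open run; points: 114.349,51.661 235.612,112.248 79.579,116.112

[4] open run; points: 148.060,86.665 155.754,105.464 175.274,108.902 206.620,96.978

<svg xmlns="http://www.w3.org/2000/svg" width="253.011mm" height="134.458mm" viewBox="0 0 253.011 134.458">
  <polygon points="227.042,65.222 240.093,74.887 242.487,90.949 232.822,104.000 216.760,106.394 203.709,96.729 201.315,80.667 210.980,67.616" fill="none" stroke="#000000"/>
  <polygon points="95.490,35.227 162.486,35.227 162.486,94.508 95.490,94.508" fill="none" stroke="#000000"/>
  <polyline points="114.349,51.661 235.612,112.248 79.579,116.112" fill="none" stroke="#000000"/>
  <polyline points="148.060,86.665 155.754,105.464 175.274,108.902 206.620,96.978" fill="none" stroke="#000000"/>
</svg>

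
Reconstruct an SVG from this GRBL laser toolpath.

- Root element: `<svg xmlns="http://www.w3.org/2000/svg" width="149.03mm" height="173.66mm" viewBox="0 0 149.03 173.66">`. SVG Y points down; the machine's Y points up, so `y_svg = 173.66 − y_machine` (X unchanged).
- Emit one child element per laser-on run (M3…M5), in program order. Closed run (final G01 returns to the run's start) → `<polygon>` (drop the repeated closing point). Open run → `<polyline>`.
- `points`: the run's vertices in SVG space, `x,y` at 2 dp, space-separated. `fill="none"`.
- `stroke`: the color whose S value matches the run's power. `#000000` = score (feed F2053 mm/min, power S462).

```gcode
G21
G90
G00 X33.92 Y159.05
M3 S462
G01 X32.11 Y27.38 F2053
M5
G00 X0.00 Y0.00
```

<svg xmlns="http://www.w3.org/2000/svg" width="149.03mm" height="173.66mm" viewBox="0 0 149.03 173.66">
  <polyline points="33.92,14.61 32.11,146.28" fill="none" stroke="#000000"/>
</svg>

Each laser-on run becomes one SVG element. Flip Y back into SVG space with y_svg = 173.66 − y_machine. Every run uses S462, so all elements get stroke `#000000` (score).

Run 1: The run is open, so emit a `<polyline>` with points (Y-flipped): 33.92,14.61 32.11,146.28.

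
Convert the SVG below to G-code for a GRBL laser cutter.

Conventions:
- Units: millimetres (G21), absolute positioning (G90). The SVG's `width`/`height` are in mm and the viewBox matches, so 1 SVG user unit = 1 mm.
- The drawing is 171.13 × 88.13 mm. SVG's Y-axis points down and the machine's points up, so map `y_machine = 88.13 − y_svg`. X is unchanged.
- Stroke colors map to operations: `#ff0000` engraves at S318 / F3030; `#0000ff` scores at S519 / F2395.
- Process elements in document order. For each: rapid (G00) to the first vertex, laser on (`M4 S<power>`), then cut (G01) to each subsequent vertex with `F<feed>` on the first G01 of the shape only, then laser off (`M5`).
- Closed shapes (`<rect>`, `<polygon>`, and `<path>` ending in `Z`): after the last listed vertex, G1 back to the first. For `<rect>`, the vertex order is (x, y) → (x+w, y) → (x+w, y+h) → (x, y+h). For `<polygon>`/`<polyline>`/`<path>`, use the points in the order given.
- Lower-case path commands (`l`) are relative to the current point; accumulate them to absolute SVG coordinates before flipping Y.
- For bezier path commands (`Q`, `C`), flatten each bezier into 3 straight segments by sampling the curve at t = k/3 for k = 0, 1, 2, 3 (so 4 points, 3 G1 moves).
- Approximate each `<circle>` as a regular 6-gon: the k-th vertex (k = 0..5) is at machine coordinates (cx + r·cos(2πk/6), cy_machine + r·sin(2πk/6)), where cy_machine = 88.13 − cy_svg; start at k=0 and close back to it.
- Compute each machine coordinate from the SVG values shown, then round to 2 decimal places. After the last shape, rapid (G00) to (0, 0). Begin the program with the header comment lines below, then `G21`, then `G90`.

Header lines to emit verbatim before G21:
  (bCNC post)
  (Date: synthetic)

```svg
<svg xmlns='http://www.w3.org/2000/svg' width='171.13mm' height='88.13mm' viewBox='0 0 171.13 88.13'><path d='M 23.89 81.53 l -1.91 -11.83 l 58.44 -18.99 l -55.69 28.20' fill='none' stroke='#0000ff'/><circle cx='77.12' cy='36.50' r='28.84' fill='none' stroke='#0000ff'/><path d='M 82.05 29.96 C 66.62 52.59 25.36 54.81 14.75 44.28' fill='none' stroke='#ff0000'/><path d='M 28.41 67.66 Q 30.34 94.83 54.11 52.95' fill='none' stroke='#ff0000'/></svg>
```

(bCNC post)
(Date: synthetic)
G21
G90
G00 X23.89 Y6.60
M4 S519
G01 X21.98 Y18.43 F2395
G01 X80.42 Y37.42
G01 X24.73 Y9.22
M5
G00 X105.96 Y51.63
M4 S519
G01 X91.54 Y76.61 F2395
G01 X62.70 Y76.61
G01 X48.28 Y51.63
G01 X62.70 Y26.65
G01 X91.54 Y26.65
G01 X105.96 Y51.63
M5
G00 X82.05 Y58.17
M4 S318
G01 X60.10 Y42.06 F3030
G01 X33.48 Y37.85
G01 X14.75 Y43.85
M5
G00 X28.41 Y20.47
M4 S318
G01 X32.12 Y10.03 F3030
G01 X40.69 Y14.93
G01 X54.11 Y35.18
M5
G00 X0.00 Y0.00

1 u = 1 mm; y_m = 88.13 − y.

[1] `<path>` open polyline, #0000ff→score S519 F2395: (23.89,6.60) → (21.98,18.43) → (80.42,37.42) → (24.73,9.22)

[2] `<circle>` circle, #0000ff→score S519 F2395: (105.96,51.63) → (91.54,76.61) → (62.70,76.61) → (48.28,51.63) → (62.70,26.65) → (91.54,26.65) → (105.96,51.63) (closed)

[3] `<path>` cubic bezier, #ff0000→engrave S318 F3030: (82.05,58.17) → (60.10,42.06) → (33.48,37.85) → (14.75,43.85)

[4] `<path>` quadratic bezier, #ff0000→engrave S318 F3030: (28.41,20.47) → (32.12,10.03) → (40.69,14.93) → (54.11,35.18)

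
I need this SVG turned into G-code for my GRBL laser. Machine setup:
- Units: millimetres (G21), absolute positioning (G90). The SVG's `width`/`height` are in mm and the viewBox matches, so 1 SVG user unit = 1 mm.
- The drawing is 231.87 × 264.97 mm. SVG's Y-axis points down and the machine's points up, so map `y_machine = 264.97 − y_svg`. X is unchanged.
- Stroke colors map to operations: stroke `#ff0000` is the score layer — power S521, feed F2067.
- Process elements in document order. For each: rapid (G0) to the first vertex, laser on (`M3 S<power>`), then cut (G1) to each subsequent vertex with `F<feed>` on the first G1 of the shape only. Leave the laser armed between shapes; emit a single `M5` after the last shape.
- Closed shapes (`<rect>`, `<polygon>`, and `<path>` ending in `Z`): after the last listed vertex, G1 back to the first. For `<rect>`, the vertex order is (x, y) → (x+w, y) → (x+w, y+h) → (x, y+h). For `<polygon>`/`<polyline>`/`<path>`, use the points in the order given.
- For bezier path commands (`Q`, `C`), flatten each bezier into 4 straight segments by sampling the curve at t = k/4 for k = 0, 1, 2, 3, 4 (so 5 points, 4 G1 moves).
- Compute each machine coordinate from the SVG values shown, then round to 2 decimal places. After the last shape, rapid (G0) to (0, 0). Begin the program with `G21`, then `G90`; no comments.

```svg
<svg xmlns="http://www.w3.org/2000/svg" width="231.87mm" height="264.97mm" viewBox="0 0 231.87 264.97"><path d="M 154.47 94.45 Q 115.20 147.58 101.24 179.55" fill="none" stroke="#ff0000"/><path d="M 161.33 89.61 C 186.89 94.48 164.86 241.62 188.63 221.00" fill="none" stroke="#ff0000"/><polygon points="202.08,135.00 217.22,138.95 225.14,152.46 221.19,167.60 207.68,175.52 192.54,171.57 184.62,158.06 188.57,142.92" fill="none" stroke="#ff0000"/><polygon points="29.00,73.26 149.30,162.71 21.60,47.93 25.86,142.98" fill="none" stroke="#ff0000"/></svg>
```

Since the viewBox matches the mm dimensions, user units are millimetres directly. The only transform is the Y-flip y_m = 264.97 − y_svg.

Shape 1 is a quadratic bezier drawn with `<path>`. Its stroke #ff0000 means score at S521, F2067. After flipping Y the toolpath is (154.47,170.52) → (136.42,145.28) → (121.53,122.68) → (109.80,102.73) → (101.24,85.42).

Shape 2 is a cubic bezier drawn with `<path>`. Its stroke #ff0000 means score at S521, F2067. After flipping Y the toolpath is (161.33,175.36) → (173.04,149.88) → (175.65,100.11) → (177.93,55.12) → (188.63,43.97).

Shape 3 is a regular polygon drawn with `<polygon>`. Its stroke #ff0000 means score at S521, F2067. After flipping Y the toolpath is (202.08,129.97) → (217.22,126.02) → (225.14,112.51) → (221.19,97.37) → (207.68,89.45) → (192.54,93.40) → (184.62,106.91) → (188.57,122.05) → (202.08,129.97), returning to the start.

Shape 4 is a closed polygon drawn with `<polygon>`. Its stroke #ff0000 means score at S521, F2067. After flipping Y the toolpath is (29.00,191.71) → (149.30,102.26) → (21.60,217.04) → (25.86,121.99) → (29.00,191.71), returning to the start.

G21
G90
G0 X154.47 Y170.52
M3 S521
G1 X136.42 Y145.28 F2067
G1 X121.53 Y122.68
G1 X109.80 Y102.73
G1 X101.24 Y85.42
G0 X161.33 Y175.36
M3 S521
G1 X173.04 Y149.88 F2067
G1 X175.65 Y100.11
G1 X177.93 Y55.12
G1 X188.63 Y43.97
G0 X202.08 Y129.97
M3 S521
G1 X217.22 Y126.02 F2067
G1 X225.14 Y112.51
G1 X221.19 Y97.37
G1 X207.68 Y89.45
G1 X192.54 Y93.40
G1 X184.62 Y106.91
G1 X188.57 Y122.05
G1 X202.08 Y129.97
G0 X29.00 Y191.71
M3 S521
G1 X149.30 Y102.26 F2067
G1 X21.60 Y217.04
G1 X25.86 Y121.99
G1 X29.00 Y191.71
M5
G0 X0.00 Y0.00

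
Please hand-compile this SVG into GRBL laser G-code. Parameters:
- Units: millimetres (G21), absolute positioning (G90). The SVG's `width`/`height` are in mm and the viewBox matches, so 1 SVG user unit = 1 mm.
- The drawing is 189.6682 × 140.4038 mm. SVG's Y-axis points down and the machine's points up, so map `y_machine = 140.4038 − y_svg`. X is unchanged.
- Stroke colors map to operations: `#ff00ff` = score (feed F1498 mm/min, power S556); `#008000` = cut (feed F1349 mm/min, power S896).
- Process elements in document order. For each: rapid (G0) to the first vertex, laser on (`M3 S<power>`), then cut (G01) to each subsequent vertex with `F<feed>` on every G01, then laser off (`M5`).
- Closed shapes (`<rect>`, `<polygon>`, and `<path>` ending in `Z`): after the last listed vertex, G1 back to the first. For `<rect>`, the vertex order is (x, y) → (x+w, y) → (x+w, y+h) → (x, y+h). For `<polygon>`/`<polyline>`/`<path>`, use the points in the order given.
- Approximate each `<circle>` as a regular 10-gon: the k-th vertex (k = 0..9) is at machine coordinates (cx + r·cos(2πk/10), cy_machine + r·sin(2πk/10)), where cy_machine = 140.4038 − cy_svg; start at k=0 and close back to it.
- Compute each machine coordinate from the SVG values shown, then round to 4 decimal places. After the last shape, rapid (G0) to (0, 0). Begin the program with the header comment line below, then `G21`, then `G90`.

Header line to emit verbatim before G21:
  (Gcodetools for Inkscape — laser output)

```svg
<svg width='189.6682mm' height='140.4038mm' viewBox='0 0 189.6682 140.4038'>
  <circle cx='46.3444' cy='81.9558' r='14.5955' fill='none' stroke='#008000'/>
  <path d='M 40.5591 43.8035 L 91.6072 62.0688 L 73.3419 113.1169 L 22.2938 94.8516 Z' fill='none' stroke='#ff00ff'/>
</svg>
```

Since the viewBox matches the mm dimensions, user units are millimetres directly. The only transform is the Y-flip y_m = 140.4038 − y_svg.

Shape 1 is a circle drawn with `<circle>`. Its stroke #008000 means cut at S896, F1349. After flipping Y the toolpath is (60.9399,58.4480) → (58.1524,67.0270) → (50.8547,72.3291) → (41.8341,72.3291) → (34.5364,67.0270) → (31.7489,58.4480) → (34.5364,49.8690) → (41.8341,44.5669) → (50.8547,44.5669) → (58.1524,49.8690) → (60.9399,58.4480), returning to the start.

Shape 2 is a regular polygon drawn with `<path>`. Its stroke #ff00ff means score at S556, F1498. After flipping Y the toolpath is (40.5591,96.6003) → (91.6072,78.3350) → (73.3419,27.2869) → (22.2938,45.5522) → (40.5591,96.6003), returning to the start.

(Gcodetools for Inkscape — laser output)
G21
G90
G0 X60.9399 Y58.4480
M3 S896
G01 X58.1524 Y67.0270 F1349
G01 X50.8547 Y72.3291 F1349
G01 X41.8341 Y72.3291 F1349
G01 X34.5364 Y67.0270 F1349
G01 X31.7489 Y58.4480 F1349
G01 X34.5364 Y49.8690 F1349
G01 X41.8341 Y44.5669 F1349
G01 X50.8547 Y44.5669 F1349
G01 X58.1524 Y49.8690 F1349
G01 X60.9399 Y58.4480 F1349
M5
G0 X40.5591 Y96.6003
M3 S556
G01 X91.6072 Y78.3350 F1498
G01 X73.3419 Y27.2869 F1498
G01 X22.2938 Y45.5522 F1498
G01 X40.5591 Y96.6003 F1498
M5
G0 X0.0000 Y0.0000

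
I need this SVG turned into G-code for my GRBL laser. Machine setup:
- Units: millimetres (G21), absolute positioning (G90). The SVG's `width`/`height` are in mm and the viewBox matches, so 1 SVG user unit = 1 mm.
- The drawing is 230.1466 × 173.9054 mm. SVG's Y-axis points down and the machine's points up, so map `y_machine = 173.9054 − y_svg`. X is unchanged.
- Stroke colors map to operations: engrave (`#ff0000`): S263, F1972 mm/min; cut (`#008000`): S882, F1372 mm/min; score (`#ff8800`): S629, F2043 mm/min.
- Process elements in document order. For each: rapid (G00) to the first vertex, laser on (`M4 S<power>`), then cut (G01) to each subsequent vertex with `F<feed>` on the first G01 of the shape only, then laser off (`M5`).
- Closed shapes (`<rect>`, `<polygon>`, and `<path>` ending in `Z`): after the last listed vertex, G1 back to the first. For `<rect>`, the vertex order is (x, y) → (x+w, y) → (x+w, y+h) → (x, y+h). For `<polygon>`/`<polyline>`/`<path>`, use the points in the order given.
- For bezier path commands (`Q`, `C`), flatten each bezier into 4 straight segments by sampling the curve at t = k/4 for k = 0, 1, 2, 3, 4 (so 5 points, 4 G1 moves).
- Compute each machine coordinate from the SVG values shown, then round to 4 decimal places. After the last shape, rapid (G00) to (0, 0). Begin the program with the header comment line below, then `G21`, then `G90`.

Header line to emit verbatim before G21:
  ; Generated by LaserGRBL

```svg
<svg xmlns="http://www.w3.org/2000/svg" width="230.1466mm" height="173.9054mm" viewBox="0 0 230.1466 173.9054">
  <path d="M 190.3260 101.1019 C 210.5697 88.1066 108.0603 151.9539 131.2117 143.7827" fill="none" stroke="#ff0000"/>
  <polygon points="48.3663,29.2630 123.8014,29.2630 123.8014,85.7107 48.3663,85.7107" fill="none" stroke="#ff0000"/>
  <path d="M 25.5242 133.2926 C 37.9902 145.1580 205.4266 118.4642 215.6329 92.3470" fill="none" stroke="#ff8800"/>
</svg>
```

Since the viewBox matches the mm dimensions, user units are millimetres directly. The only transform is the Y-flip y_m = 173.9054 − y_svg.

Shape 1 is a cubic bezier drawn with `<path>`. Its stroke #ff0000 means engrave at S263, F1972. After flipping Y the toolpath is (190.3260,72.8035) → (186.3740,70.4679) → (159.6785,53.2721) → (133.5281,35.1718) → (131.2117,30.1227).

Shape 2 is a rectangle drawn with `<polygon>`. Its stroke #ff0000 means engrave at S263, F1972. After flipping Y the toolpath is (48.3663,144.6424) → (123.8014,144.6424) → (123.8014,88.1947) → (48.3663,88.1947) → (48.3663,144.6424), returning to the start.

Shape 3 is a cubic bezier drawn with `<path>`. Its stroke #ff8800 means score at S629, F2043. After flipping Y the toolpath is (25.5242,40.6128) → (59.0525,38.3321) → (121.4259,46.8421) → (183.3757,62.4739) → (215.6329,81.5584).

; Generated by LaserGRBL
G21
G90
G00 X190.3260 Y72.8035
M4 S263
G01 X186.3740 Y70.4679 F1972
G01 X159.6785 Y53.2721
G01 X133.5281 Y35.1718
G01 X131.2117 Y30.1227
M5
G00 X48.3663 Y144.6424
M4 S263
G01 X123.8014 Y144.6424 F1972
G01 X123.8014 Y88.1947
G01 X48.3663 Y88.1947
G01 X48.3663 Y144.6424
M5
G00 X25.5242 Y40.6128
M4 S629
G01 X59.0525 Y38.3321 F2043
G01 X121.4259 Y46.8421
G01 X183.3757 Y62.4739
G01 X215.6329 Y81.5584
M5
G00 X0.0000 Y0.0000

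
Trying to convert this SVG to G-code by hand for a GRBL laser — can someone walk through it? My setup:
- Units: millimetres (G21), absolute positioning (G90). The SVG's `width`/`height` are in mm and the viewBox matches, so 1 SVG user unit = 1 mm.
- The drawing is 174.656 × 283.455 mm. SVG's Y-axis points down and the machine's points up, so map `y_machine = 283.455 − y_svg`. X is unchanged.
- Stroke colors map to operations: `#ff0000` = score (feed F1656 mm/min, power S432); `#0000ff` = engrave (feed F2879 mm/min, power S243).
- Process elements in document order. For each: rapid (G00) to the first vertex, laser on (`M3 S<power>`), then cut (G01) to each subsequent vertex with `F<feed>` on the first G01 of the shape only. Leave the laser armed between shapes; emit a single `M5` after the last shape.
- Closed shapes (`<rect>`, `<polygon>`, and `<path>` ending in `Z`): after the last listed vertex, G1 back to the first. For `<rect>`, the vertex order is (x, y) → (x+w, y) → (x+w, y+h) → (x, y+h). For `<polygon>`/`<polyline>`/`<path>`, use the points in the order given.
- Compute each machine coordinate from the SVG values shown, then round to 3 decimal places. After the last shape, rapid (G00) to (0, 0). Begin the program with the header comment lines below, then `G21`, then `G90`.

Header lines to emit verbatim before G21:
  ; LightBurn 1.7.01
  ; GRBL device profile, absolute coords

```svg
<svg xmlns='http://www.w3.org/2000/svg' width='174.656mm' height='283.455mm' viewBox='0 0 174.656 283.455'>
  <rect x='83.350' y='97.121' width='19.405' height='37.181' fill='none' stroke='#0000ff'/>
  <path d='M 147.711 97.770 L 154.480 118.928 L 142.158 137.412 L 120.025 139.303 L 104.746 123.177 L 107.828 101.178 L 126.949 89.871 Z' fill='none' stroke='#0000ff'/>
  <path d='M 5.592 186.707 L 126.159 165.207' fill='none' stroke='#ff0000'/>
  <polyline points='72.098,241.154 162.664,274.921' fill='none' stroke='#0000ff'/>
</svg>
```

Since the viewBox matches the mm dimensions, user units are millimetres directly. The only transform is the Y-flip y_m = 283.455 − y_svg.

Shape 1 is a rectangle drawn with `<rect>`. Its stroke #0000ff means engrave at S243, F2879. After flipping Y the toolpath is (83.350,186.334) → (102.755,186.334) → (102.755,149.153) → (83.350,149.153) → (83.350,186.334), returning to the start.

Shape 2 is a regular polygon drawn with `<path>`. Its stroke #0000ff means engrave at S243, F2879. After flipping Y the toolpath is (147.711,185.685) → (154.480,164.527) → (142.158,146.043) → (120.025,144.152) → (104.746,160.278) → (107.828,182.277) → (126.949,193.584) → (147.711,185.685), returning to the start.

Shape 3 is a line segment drawn with `<path>`. Its stroke #ff0000 means score at S432, F1656. After flipping Y the toolpath is (5.592,96.748) → (126.159,118.248).

Shape 4 is a line segment drawn with `<polyline>`. Its stroke #0000ff means engrave at S243, F2879. After flipping Y the toolpath is (72.098,42.301) → (162.664,8.534).

; LightBurn 1.7.01
; GRBL device profile, absolute coords
G21
G90
G00 X83.350 Y186.334
M3 S243
G01 X102.755 Y186.334 F2879
G01 X102.755 Y149.153
G01 X83.350 Y149.153
G01 X83.350 Y186.334
G00 X147.711 Y185.685
M3 S243
G01 X154.480 Y164.527 F2879
G01 X142.158 Y146.043
G01 X120.025 Y144.152
G01 X104.746 Y160.278
G01 X107.828 Y182.277
G01 X126.949 Y193.584
G01 X147.711 Y185.685
G00 X5.592 Y96.748
M3 S432
G01 X126.159 Y118.248 F1656
G00 X72.098 Y42.301
M3 S243
G01 X162.664 Y8.534 F2879
M5
G00 X0.000 Y0.000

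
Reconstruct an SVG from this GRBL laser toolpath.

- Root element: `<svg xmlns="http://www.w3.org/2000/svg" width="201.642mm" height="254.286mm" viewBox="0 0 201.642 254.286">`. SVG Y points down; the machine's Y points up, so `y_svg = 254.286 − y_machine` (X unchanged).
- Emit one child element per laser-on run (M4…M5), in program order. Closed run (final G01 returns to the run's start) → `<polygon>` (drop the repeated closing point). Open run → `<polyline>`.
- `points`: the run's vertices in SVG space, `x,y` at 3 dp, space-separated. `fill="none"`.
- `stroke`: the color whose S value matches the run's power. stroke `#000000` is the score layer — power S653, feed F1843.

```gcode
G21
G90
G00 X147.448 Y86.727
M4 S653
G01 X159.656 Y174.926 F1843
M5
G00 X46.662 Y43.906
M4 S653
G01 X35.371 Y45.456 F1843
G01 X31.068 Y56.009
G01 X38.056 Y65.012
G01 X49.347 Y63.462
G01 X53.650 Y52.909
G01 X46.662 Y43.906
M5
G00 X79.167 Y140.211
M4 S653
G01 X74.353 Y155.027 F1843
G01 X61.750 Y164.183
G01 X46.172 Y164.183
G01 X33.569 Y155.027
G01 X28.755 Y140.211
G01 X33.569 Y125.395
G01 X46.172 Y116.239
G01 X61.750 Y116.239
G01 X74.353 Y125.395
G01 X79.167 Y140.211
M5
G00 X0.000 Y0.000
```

<svg xmlns="http://www.w3.org/2000/svg" width="201.642mm" height="254.286mm" viewBox="0 0 201.642 254.286">
  <polyline points="147.448,167.559 159.656,79.360" fill="none" stroke="#000000"/>
  <polygon points="46.662,210.380 35.371,208.830 31.068,198.277 38.056,189.274 49.347,190.824 53.650,201.377" fill="none" stroke="#000000"/>
  <polygon points="79.167,114.075 74.353,99.259 61.750,90.103 46.172,90.103 33.569,99.259 28.755,114.075 33.569,128.891 46.172,138.047 61.750,138.047 74.353,128.891" fill="none" stroke="#000000"/>
</svg>

Machine Y-up, SVG Y-down with viewBox height 254.286, so y_svg = 254.286 − y_machine; X carries over. Every run uses S653, so all elements get stroke `#000000` (score).

Run 1: The run is open, so emit a `<polyline>` with points (Y-flipped): 147.448,167.559 159.656,79.360.

Run 2: The run returns to its start, so emit a `<polygon>` with points (Y-flipped): 46.662,210.380 35.371,208.830 31.068,198.277 38.056,189.274 49.347,190.824 53.650,201.377.

Run 3: The run returns to its start, so emit a `<polygon>` with points (Y-flipped): 79.167,114.075 74.353,99.259 61.750,90.103 46.172,90.103 33.569,99.259 28.755,114.075 33.569,128.891 46.172,138.047 61.750,138.047 74.353,128.891.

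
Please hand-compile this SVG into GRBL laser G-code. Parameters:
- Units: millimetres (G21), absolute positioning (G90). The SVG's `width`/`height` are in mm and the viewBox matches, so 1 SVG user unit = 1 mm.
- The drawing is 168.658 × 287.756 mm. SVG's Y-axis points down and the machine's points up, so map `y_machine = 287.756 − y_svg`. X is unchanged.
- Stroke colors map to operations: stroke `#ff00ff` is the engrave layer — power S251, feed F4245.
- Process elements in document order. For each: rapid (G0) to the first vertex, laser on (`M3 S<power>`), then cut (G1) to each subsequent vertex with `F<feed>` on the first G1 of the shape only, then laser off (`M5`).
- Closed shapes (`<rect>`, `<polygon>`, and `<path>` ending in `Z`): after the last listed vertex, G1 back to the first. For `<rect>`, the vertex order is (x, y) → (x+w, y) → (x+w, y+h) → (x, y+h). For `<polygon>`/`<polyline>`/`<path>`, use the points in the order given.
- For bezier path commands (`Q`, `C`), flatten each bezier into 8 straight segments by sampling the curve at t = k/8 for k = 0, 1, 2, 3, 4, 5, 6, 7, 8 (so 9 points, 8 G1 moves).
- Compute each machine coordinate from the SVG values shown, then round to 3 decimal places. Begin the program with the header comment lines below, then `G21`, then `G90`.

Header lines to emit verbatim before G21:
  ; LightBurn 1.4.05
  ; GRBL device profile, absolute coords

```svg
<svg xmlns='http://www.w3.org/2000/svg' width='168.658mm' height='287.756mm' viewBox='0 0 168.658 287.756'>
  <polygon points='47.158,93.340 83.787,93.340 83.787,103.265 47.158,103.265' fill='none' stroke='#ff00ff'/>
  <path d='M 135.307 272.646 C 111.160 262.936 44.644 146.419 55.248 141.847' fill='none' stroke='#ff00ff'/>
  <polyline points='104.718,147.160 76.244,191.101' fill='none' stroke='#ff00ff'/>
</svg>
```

1 u = 1 mm; y_m = 287.756 − y.

[1] `<polygon>` rectangle, #ff00ff→engrave S251 F4245: (47.158,194.416) → (83.787,194.416) → (83.787,184.491) → (47.158,184.491) → (47.158,194.416) (closed)

[2] `<path>` cubic bezier, #ff00ff→engrave S251 F4245: (135.307,15.110) → (124.499,23.331) → (111.120,39.001) → (96.568,59.557) → (82.246,82.436) → (69.552,105.074) → (59.888,124.908) → (54.653,139.374) → (55.248,145.909)

[3] `<polyline>` line segment, #ff00ff→engrave S251 F4245: (104.718,140.596) → (76.244,96.655)

; LightBurn 1.4.05
; GRBL device profile, absolute coords
G21
G90
G0 X47.158 Y194.416
M3 S251
G1 X83.787 Y194.416 F4245
G1 X83.787 Y184.491
G1 X47.158 Y184.491
G1 X47.158 Y194.416
M5
G0 X135.307 Y15.110
M3 S251
G1 X124.499 Y23.331 F4245
G1 X111.120 Y39.001
G1 X96.568 Y59.557
G1 X82.246 Y82.436
G1 X69.552 Y105.074
G1 X59.888 Y124.908
G1 X54.653 Y139.374
G1 X55.248 Y145.909
M5
G0 X104.718 Y140.596
M3 S251
G1 X76.244 Y96.655 F4245
M5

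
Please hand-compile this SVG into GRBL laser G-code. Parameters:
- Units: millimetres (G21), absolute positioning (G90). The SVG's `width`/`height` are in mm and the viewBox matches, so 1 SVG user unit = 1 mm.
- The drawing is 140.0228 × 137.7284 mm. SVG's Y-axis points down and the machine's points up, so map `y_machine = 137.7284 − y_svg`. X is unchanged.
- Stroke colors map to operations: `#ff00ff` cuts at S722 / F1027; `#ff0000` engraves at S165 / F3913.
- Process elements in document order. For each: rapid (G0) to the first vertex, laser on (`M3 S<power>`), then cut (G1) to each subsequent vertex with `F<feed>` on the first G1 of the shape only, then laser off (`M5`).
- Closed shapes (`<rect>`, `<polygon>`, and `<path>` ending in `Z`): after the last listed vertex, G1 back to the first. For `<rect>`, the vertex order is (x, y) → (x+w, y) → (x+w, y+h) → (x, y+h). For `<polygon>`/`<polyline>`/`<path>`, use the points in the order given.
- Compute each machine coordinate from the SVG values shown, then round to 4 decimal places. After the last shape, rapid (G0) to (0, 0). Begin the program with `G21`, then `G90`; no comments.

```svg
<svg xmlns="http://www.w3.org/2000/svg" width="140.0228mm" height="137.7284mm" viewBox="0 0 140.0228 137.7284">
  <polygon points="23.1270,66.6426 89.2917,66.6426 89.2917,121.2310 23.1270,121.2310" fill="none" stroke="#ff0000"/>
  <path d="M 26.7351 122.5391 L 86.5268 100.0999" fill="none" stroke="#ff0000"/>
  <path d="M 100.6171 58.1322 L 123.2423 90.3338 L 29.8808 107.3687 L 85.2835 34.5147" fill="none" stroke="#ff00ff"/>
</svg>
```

1 u = 1 mm; y_m = 137.7284 − y.

[1] `<polygon>` rectangle, #ff0000→engrave S165 F3913: (23.1270,71.0858) → (89.2917,71.0858) → (89.2917,16.4974) → (23.1270,16.4974) → (23.1270,71.0858) (closed)

[2] `<path>` line segment, #ff0000→engrave S165 F3913: (26.7351,15.1893) → (86.5268,37.6285)

[3] `<path>` open polyline, #ff00ff→cut S722 F1027: (100.6171,79.5962) → (123.2423,47.3946) → (29.8808,30.3597) → (85.2835,103.2137)

G21
G90
G0 X23.1270 Y71.0858
M3 S165
G1 X89.2917 Y71.0858 F3913
G1 X89.2917 Y16.4974
G1 X23.1270 Y16.4974
G1 X23.1270 Y71.0858
M5
G0 X26.7351 Y15.1893
M3 S165
G1 X86.5268 Y37.6285 F3913
M5
G0 X100.6171 Y79.5962
M3 S722
G1 X123.2423 Y47.3946 F1027
G1 X29.8808 Y30.3597
G1 X85.2835 Y103.2137
M5
G0 X0.0000 Y0.0000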